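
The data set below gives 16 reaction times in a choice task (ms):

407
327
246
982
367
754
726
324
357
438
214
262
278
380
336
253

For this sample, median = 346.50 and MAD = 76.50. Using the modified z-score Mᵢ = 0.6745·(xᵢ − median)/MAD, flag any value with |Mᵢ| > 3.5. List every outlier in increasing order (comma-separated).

|Mᵢ| > 3.5 ⇔ |xᵢ − 346.50| > 3.5·76.50/0.6745 = 396.96.
So outliers lie outside [-50.46, 743.46].
754: M = 3.59 → outlier.
982: M = 5.60 → outlier.

754, 982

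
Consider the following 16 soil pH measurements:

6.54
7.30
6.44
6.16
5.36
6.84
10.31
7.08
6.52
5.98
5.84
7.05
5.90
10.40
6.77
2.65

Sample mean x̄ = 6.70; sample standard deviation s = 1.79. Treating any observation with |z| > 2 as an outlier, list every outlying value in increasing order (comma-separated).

2.65, 10.31, 10.40

Cutoffs at x̄ ± 2s: 6.70 ± 2·1.79 = [3.12, 10.28].
2.65: z = -2.26, |z| > 2 → outlier.
10.31: z = 2.02, |z| > 2 → outlier.
10.40: z = 2.07, |z| > 2 → outlier.
Every other value lies within [3.12, 10.28].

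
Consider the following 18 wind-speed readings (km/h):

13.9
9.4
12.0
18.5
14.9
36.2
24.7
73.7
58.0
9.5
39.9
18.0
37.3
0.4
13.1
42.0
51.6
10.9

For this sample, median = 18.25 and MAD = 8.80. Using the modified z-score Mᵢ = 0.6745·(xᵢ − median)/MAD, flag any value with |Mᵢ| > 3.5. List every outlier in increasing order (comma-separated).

73.7

|Mᵢ| > 3.5 ⇔ |xᵢ − 18.25| > 3.5·8.80/0.6745 = 45.66.
So outliers lie outside [-27.41, 63.91].
73.7: M = 4.25 → outlier.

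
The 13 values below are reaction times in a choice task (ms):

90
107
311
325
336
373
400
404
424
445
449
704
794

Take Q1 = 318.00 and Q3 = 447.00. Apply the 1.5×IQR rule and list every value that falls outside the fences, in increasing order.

IQR = Q3 − Q1 = 447.00 − 318.00 = 129.00.
Lower fence = Q1 − 1.5·IQR = 318.00 − 193.50 = 124.50.
Upper fence = Q3 + 1.5·IQR = 447.00 + 193.50 = 640.50.
90 < 124.50 → outlier.
107 < 124.50 → outlier.
704 > 640.50 → outlier.
794 > 640.50 → outlier.
All remaining values lie within [124.50, 640.50].

90, 107, 704, 794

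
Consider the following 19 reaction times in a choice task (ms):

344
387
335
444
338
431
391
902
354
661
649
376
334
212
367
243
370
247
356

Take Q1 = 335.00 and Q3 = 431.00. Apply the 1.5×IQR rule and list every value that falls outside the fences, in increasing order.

IQR = Q3 − Q1 = 431.00 − 335.00 = 96.00.
Lower fence = Q1 − 1.5·IQR = 335.00 − 144.00 = 191.00.
Upper fence = Q3 + 1.5·IQR = 431.00 + 144.00 = 575.00.
649 > 575.00 → outlier.
661 > 575.00 → outlier.
902 > 575.00 → outlier.
All remaining values lie within [191.00, 575.00].

649, 661, 902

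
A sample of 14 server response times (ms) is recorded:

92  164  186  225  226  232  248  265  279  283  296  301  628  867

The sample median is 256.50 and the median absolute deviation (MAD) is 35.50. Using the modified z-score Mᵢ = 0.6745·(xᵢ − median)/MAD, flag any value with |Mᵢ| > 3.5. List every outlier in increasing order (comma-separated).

|Mᵢ| > 3.5 ⇔ |xᵢ − 256.50| > 3.5·35.50/0.6745 = 184.21.
So outliers lie outside [72.29, 440.71].
628: M = 7.06 → outlier.
867: M = 11.60 → outlier.

628, 867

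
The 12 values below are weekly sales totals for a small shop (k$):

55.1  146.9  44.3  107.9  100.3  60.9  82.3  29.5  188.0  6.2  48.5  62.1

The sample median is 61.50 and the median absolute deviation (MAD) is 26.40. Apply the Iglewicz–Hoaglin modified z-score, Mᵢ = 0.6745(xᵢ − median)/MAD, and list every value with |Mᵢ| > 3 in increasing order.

188.0

|Mᵢ| > 3 ⇔ |xᵢ − 61.50| > 3·26.40/0.6745 = 117.42.
So outliers lie outside [-55.92, 178.92].
188.0: M = 3.23 → outlier.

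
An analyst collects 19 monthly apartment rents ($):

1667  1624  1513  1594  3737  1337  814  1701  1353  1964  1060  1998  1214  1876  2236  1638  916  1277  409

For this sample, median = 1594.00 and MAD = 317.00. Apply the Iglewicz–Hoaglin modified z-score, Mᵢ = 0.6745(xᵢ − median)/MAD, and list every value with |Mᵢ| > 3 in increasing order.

3737

|Mᵢ| > 3 ⇔ |xᵢ − 1594.00| > 3·317.00/0.6745 = 1409.93.
So outliers lie outside [184.07, 3003.93].
3737: M = 4.56 → outlier.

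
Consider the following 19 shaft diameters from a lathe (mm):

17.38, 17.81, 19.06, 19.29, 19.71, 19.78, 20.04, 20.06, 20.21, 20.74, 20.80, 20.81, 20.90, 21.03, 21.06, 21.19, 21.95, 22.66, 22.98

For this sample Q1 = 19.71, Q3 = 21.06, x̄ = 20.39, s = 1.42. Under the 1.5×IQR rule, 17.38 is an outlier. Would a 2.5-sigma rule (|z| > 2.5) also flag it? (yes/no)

z = (17.38 − 20.39) / 1.42 = -2.12.
|z| = 2.12 ≤ 2.5.

no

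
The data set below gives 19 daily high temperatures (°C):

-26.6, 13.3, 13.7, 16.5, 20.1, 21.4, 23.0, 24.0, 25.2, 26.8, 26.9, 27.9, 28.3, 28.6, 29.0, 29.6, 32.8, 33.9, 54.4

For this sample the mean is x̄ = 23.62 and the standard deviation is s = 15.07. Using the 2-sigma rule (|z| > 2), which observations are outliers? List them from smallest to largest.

Cutoffs at x̄ ± 2s: 23.62 ± 2·15.07 = [-6.52, 53.76].
-26.6: z = -3.33, |z| > 2 → outlier.
54.4: z = 2.04, |z| > 2 → outlier.
Every other value lies within [-6.52, 53.76].

-26.6, 54.4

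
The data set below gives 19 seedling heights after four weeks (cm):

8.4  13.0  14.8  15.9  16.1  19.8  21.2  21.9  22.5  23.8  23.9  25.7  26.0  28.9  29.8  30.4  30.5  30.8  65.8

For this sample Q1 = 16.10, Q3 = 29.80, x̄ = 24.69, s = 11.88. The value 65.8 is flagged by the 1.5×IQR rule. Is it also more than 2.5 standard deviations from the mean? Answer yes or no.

yes

z = (65.8 − 24.69) / 11.88 = 3.46.
|z| = 3.46 > 2.5.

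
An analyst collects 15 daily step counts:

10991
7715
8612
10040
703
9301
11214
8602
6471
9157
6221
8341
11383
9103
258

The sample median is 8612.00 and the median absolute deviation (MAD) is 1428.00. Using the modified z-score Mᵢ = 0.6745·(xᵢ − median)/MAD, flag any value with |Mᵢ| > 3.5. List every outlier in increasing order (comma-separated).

258, 703

|Mᵢ| > 3.5 ⇔ |xᵢ − 8612.00| > 3.5·1428.00/0.6745 = 7409.93.
So outliers lie outside [1202.07, 16021.93].
258: M = -3.95 → outlier.
703: M = -3.74 → outlier.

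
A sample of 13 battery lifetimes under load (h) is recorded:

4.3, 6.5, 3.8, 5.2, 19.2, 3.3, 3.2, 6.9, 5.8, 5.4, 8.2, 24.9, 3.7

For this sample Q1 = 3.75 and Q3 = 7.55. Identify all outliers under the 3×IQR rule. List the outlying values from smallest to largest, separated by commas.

19.2, 24.9

IQR = Q3 − Q1 = 7.55 − 3.75 = 3.80.
Lower fence = Q1 − 3·IQR = 3.75 − 11.40 = -7.65.
Upper fence = Q3 + 3·IQR = 7.55 + 11.40 = 18.95.
19.2 > 18.95 → outlier.
24.9 > 18.95 → outlier.
All remaining values lie within [-7.65, 18.95].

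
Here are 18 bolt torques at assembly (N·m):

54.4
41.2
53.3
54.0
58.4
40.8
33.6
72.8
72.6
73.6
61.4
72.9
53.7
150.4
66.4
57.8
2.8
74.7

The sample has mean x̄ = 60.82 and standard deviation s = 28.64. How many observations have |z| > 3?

1

Cutoffs: x̄ ± 3s = [-25.10, 146.74].
Outside the cutoffs: 150.4.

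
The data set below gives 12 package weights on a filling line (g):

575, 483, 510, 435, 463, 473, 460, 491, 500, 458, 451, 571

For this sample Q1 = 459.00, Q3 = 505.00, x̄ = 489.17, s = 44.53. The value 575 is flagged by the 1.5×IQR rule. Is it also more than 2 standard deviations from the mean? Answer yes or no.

no

z = (575 − 489.17) / 44.53 = 1.93.
|z| = 1.93 ≤ 2.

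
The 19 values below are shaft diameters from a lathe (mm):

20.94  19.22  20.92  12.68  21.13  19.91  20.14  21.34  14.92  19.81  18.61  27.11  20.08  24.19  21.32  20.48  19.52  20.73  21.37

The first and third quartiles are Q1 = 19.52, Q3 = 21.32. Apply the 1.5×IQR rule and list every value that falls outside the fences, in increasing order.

12.68, 14.92, 24.19, 27.11

IQR = Q3 − Q1 = 21.32 − 19.52 = 1.80.
Lower fence = Q1 − 1.5·IQR = 19.52 − 2.70 = 16.82.
Upper fence = Q3 + 1.5·IQR = 21.32 + 2.70 = 24.02.
12.68 < 16.82 → outlier.
14.92 < 16.82 → outlier.
24.19 > 24.02 → outlier.
27.11 > 24.02 → outlier.
All remaining values lie within [16.82, 24.02].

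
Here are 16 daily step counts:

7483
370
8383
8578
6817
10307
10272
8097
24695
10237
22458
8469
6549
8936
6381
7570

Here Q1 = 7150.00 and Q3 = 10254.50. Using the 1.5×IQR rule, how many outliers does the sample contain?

3

IQR = 3104.50; fences at 7150.00 − 4656.75 = 2493.25 and 10254.50 + 4656.75 = 14911.25.
Outside the cutoffs: 370, 22458, 24695.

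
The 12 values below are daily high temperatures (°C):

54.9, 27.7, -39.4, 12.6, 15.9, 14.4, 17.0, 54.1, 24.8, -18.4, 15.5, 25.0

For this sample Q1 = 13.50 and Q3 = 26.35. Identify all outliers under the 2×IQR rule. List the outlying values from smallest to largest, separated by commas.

IQR = Q3 − Q1 = 26.35 − 13.50 = 12.85.
Lower fence = Q1 − 2·IQR = 13.50 − 25.70 = -12.20.
Upper fence = Q3 + 2·IQR = 26.35 + 25.70 = 52.05.
-39.4 < -12.20 → outlier.
-18.4 < -12.20 → outlier.
54.1 > 52.05 → outlier.
54.9 > 52.05 → outlier.
All remaining values lie within [-12.20, 52.05].

-39.4, -18.4, 54.1, 54.9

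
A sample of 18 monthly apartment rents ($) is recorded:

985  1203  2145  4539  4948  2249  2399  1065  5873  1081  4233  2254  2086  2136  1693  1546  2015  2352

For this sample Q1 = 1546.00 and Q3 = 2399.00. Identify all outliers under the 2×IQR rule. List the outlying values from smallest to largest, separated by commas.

IQR = Q3 − Q1 = 2399.00 − 1546.00 = 853.00.
Lower fence = Q1 − 2·IQR = 1546.00 − 1706.00 = -160.00.
Upper fence = Q3 + 2·IQR = 2399.00 + 1706.00 = 4105.00.
4233 > 4105.00 → outlier.
4539 > 4105.00 → outlier.
4948 > 4105.00 → outlier.
5873 > 4105.00 → outlier.
All remaining values lie within [-160.00, 4105.00].

4233, 4539, 4948, 5873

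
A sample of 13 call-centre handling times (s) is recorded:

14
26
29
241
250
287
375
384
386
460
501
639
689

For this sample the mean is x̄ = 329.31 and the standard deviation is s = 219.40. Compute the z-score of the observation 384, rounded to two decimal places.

0.25

z = (384 − 329.31) / 219.40 = 0.25.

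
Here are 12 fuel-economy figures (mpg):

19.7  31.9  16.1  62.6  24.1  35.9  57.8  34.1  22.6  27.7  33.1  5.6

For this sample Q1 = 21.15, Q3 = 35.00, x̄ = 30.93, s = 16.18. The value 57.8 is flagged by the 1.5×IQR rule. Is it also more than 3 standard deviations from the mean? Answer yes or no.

no

z = (57.8 − 30.93) / 16.18 = 1.66.
|z| = 1.66 ≤ 3.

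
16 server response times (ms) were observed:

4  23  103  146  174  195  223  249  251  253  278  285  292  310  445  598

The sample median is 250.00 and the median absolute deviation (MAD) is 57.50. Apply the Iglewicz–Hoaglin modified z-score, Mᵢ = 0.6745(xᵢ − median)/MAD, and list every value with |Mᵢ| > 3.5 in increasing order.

598

|Mᵢ| > 3.5 ⇔ |xᵢ − 250.00| > 3.5·57.50/0.6745 = 298.37.
So outliers lie outside [-48.37, 548.37].
598: M = 4.08 → outlier.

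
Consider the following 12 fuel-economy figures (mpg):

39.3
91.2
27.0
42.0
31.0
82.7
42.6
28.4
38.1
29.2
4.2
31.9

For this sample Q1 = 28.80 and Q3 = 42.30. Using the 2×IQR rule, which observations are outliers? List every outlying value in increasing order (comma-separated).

IQR = Q3 − Q1 = 42.30 − 28.80 = 13.50.
Lower fence = Q1 − 2·IQR = 28.80 − 27.00 = 1.80.
Upper fence = Q3 + 2·IQR = 42.30 + 27.00 = 69.30.
82.7 > 69.30 → outlier.
91.2 > 69.30 → outlier.
All remaining values lie within [1.80, 69.30].

82.7, 91.2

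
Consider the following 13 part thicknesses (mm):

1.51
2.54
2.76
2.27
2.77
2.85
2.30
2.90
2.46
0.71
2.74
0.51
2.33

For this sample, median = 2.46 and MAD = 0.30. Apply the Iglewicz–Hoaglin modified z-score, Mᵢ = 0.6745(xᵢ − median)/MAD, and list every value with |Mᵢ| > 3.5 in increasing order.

|Mᵢ| > 3.5 ⇔ |xᵢ − 2.46| > 3.5·0.30/0.6745 = 1.56.
So outliers lie outside [0.90, 4.02].
0.51: M = -4.38 → outlier.
0.71: M = -3.93 → outlier.

0.51, 0.71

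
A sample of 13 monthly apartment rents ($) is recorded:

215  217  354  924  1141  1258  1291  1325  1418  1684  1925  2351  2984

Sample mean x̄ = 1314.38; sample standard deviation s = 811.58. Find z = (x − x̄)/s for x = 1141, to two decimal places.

-0.21

z = (1141 − 1314.38) / 811.58 = -0.21.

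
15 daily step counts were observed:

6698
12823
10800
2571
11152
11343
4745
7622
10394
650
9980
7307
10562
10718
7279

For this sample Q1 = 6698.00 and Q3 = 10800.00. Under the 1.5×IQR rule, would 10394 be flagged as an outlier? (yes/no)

no

IQR = Q3 − Q1 = 10800.00 − 6698.00 = 4102.00.
Lower fence = Q1 − 1.5·IQR = 6698.00 − 6153.00 = 545.00.
Upper fence = Q3 + 1.5·IQR = 10800.00 + 6153.00 = 16953.00.
10394 lies within [545.00, 16953.00].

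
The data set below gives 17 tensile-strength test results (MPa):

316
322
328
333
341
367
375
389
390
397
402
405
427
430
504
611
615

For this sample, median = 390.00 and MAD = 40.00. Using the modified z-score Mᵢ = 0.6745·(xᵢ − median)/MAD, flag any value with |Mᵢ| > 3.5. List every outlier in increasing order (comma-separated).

611, 615

|Mᵢ| > 3.5 ⇔ |xᵢ − 390.00| > 3.5·40.00/0.6745 = 207.56.
So outliers lie outside [182.44, 597.56].
611: M = 3.73 → outlier.
615: M = 3.79 → outlier.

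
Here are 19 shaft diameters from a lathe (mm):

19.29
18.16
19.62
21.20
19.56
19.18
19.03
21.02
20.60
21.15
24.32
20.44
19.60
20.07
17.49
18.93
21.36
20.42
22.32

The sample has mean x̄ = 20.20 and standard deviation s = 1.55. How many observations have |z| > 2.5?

Cutoffs: x̄ ± 2.5s = [16.325, 24.075].
Outside the cutoffs: 24.32.

1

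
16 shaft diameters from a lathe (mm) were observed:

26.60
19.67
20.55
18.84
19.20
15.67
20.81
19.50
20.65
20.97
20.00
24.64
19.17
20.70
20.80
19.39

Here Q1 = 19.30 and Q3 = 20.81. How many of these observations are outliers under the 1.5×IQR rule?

3

IQR = 1.51; fences at 19.30 − 2.265 = 17.035 and 20.81 + 2.265 = 23.075.
Outside the cutoffs: 15.67, 24.64, 26.60.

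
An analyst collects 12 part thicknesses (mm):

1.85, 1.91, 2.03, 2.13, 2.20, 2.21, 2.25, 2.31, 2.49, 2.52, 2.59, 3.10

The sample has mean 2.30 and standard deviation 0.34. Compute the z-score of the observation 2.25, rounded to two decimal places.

z = (2.25 − 2.30) / 0.34 = -0.15.

-0.15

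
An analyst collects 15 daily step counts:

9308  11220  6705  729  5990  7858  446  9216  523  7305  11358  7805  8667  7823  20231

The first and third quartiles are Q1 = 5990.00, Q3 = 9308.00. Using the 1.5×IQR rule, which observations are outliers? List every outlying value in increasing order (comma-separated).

IQR = Q3 − Q1 = 9308.00 − 5990.00 = 3318.00.
Lower fence = Q1 − 1.5·IQR = 5990.00 − 4977.00 = 1013.00.
Upper fence = Q3 + 1.5·IQR = 9308.00 + 4977.00 = 14285.00.
446 < 1013.00 → outlier.
523 < 1013.00 → outlier.
729 < 1013.00 → outlier.
20231 > 14285.00 → outlier.
All remaining values lie within [1013.00, 14285.00].

446, 523, 729, 20231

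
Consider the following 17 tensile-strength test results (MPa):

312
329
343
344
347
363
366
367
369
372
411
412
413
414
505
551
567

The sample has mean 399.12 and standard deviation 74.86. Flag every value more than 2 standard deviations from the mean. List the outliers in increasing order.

Cutoffs at x̄ ± 2s: 399.12 ± 2·74.86 = [249.40, 548.84].
551: z = 2.03, |z| > 2 → outlier.
567: z = 2.24, |z| > 2 → outlier.
Every other value lies within [249.40, 548.84].

551, 567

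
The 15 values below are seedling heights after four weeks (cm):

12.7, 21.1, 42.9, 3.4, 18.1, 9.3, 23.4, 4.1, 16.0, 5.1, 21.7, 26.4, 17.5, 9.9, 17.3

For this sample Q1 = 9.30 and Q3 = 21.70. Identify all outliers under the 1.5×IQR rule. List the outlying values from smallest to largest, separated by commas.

42.9

IQR = Q3 − Q1 = 21.70 − 9.30 = 12.40.
Lower fence = Q1 − 1.5·IQR = 9.30 − 18.60 = -9.30.
Upper fence = Q3 + 1.5·IQR = 21.70 + 18.60 = 40.30.
42.9 > 40.30 → outlier.
All remaining values lie within [-9.30, 40.30].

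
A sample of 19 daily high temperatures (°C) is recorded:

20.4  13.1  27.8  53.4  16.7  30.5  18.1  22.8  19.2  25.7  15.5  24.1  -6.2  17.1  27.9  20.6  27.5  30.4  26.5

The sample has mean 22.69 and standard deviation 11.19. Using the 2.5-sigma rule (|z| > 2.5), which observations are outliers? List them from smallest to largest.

-6.2, 53.4

Cutoffs at x̄ ± 2.5s: 22.69 ± 2.5·11.19 = [-5.285, 50.665].
-6.2: z = -2.58, |z| > 2.5 → outlier.
53.4: z = 2.74, |z| > 2.5 → outlier.
Every other value lies within [-5.285, 50.665].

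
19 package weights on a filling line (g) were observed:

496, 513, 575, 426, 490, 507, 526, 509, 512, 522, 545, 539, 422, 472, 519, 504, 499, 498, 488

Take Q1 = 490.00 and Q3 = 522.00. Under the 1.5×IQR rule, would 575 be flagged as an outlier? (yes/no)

yes

IQR = Q3 − Q1 = 522.00 − 490.00 = 32.00.
Lower fence = Q1 − 1.5·IQR = 490.00 − 48.00 = 442.00.
Upper fence = Q3 + 1.5·IQR = 522.00 + 48.00 = 570.00.
575 lies above the upper fence.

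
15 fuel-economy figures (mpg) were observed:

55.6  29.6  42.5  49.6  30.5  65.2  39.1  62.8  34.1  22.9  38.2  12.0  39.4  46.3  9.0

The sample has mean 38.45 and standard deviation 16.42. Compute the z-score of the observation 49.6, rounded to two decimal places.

0.68

z = (49.6 − 38.45) / 16.42 = 0.68.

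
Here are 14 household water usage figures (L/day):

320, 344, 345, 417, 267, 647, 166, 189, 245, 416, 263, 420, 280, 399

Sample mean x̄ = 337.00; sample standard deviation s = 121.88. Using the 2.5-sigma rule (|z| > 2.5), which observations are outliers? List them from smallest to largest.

Cutoffs at x̄ ± 2.5s: 337.00 ± 2.5·121.88 = [32.30, 641.70].
647: z = 2.54, |z| > 2.5 → outlier.
Every other value lies within [32.30, 641.70].

647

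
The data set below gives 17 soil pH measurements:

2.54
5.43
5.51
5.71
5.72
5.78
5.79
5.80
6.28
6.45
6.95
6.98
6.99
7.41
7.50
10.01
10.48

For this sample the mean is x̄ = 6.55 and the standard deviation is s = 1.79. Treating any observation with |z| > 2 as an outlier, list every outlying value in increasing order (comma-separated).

2.54, 10.48

Cutoffs at x̄ ± 2s: 6.55 ± 2·1.79 = [2.97, 10.13].
2.54: z = -2.24, |z| > 2 → outlier.
10.48: z = 2.20, |z| > 2 → outlier.
Every other value lies within [2.97, 10.13].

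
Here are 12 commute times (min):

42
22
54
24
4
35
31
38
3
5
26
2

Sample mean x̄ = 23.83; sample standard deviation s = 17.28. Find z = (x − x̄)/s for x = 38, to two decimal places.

0.82

z = (38 − 23.83) / 17.28 = 0.82.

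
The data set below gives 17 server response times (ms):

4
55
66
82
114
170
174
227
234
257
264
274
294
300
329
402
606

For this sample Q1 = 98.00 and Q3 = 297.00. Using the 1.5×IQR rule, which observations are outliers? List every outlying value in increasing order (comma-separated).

606

IQR = Q3 − Q1 = 297.00 − 98.00 = 199.00.
Lower fence = Q1 − 1.5·IQR = 98.00 − 298.50 = -200.50.
Upper fence = Q3 + 1.5·IQR = 297.00 + 298.50 = 595.50.
606 > 595.50 → outlier.
All remaining values lie within [-200.50, 595.50].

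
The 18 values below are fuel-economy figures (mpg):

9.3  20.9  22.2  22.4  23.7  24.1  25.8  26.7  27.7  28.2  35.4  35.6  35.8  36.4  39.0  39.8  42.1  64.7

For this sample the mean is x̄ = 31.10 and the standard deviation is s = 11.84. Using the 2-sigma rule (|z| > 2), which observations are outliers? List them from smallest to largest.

64.7

Cutoffs at x̄ ± 2s: 31.10 ± 2·11.84 = [7.42, 54.78].
64.7: z = 2.84, |z| > 2 → outlier.
Every other value lies within [7.42, 54.78].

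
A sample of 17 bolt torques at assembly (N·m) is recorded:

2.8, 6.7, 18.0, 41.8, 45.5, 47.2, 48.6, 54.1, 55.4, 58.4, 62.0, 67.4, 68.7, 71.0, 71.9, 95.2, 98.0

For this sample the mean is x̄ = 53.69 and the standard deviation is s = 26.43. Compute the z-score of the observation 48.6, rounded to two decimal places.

z = (48.6 − 53.69) / 26.43 = -0.19.

-0.19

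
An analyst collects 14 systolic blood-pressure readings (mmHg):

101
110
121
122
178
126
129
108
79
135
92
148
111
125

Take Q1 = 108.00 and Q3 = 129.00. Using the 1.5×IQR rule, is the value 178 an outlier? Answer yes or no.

yes

IQR = Q3 − Q1 = 129.00 − 108.00 = 21.00.
Lower fence = Q1 − 1.5·IQR = 108.00 − 31.50 = 76.50.
Upper fence = Q3 + 1.5·IQR = 129.00 + 31.50 = 160.50.
178 lies above the upper fence.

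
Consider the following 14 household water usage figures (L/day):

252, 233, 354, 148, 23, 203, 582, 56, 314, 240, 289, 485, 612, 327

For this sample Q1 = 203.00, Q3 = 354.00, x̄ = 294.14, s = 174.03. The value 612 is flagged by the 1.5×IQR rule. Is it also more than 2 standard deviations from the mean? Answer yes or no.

no

z = (612 − 294.14) / 174.03 = 1.83.
|z| = 1.83 ≤ 2.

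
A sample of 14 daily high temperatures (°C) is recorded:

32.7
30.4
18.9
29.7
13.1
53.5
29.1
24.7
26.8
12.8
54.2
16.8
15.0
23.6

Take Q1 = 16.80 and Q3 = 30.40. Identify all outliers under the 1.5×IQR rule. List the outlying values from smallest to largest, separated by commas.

IQR = Q3 − Q1 = 30.40 − 16.80 = 13.60.
Lower fence = Q1 − 1.5·IQR = 16.80 − 20.40 = -3.60.
Upper fence = Q3 + 1.5·IQR = 30.40 + 20.40 = 50.80.
53.5 > 50.80 → outlier.
54.2 > 50.80 → outlier.
All remaining values lie within [-3.60, 50.80].

53.5, 54.2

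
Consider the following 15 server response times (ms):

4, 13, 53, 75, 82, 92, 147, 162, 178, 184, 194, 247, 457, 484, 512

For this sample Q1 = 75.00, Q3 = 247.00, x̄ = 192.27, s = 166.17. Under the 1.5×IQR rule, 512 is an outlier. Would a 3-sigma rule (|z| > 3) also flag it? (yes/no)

z = (512 − 192.27) / 166.17 = 1.92.
|z| = 1.92 ≤ 3.

no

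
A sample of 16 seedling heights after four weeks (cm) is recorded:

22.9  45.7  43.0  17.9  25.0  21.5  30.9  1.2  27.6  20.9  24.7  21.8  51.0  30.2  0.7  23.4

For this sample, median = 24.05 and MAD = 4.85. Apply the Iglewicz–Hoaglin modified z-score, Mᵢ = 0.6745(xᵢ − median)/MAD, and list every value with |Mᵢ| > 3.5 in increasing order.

51.0

|Mᵢ| > 3.5 ⇔ |xᵢ − 24.05| > 3.5·4.85/0.6745 = 25.17.
So outliers lie outside [-1.12, 49.22].
51.0: M = 3.75 → outlier.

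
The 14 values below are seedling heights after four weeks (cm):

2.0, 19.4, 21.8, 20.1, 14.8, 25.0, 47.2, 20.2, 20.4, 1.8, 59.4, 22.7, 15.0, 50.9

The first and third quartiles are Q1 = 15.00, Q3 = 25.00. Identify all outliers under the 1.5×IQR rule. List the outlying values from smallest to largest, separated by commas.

47.2, 50.9, 59.4

IQR = Q3 − Q1 = 25.00 − 15.00 = 10.00.
Lower fence = Q1 − 1.5·IQR = 15.00 − 15.00 = 0.00.
Upper fence = Q3 + 1.5·IQR = 25.00 + 15.00 = 40.00.
47.2 > 40.00 → outlier.
50.9 > 40.00 → outlier.
59.4 > 40.00 → outlier.
All remaining values lie within [0.00, 40.00].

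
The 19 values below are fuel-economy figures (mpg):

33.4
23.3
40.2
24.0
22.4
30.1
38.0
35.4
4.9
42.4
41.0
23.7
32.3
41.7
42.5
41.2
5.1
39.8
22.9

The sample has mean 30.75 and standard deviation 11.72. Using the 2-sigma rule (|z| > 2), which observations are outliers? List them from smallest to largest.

4.9, 5.1

Cutoffs at x̄ ± 2s: 30.75 ± 2·11.72 = [7.31, 54.19].
4.9: z = -2.21, |z| > 2 → outlier.
5.1: z = -2.19, |z| > 2 → outlier.
Every other value lies within [7.31, 54.19].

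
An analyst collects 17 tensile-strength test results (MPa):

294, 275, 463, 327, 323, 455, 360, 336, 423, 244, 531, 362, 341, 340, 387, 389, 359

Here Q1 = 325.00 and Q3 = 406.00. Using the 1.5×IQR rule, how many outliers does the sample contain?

IQR = 81.00; fences at 325.00 − 121.50 = 203.50 and 406.00 + 121.50 = 527.50.
Outside the cutoffs: 531.

1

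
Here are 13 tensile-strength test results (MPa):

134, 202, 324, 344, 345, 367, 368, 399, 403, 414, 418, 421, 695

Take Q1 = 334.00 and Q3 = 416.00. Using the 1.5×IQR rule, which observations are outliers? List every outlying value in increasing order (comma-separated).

134, 202, 695

IQR = Q3 − Q1 = 416.00 − 334.00 = 82.00.
Lower fence = Q1 − 1.5·IQR = 334.00 − 123.00 = 211.00.
Upper fence = Q3 + 1.5·IQR = 416.00 + 123.00 = 539.00.
134 < 211.00 → outlier.
202 < 211.00 → outlier.
695 > 539.00 → outlier.
All remaining values lie within [211.00, 539.00].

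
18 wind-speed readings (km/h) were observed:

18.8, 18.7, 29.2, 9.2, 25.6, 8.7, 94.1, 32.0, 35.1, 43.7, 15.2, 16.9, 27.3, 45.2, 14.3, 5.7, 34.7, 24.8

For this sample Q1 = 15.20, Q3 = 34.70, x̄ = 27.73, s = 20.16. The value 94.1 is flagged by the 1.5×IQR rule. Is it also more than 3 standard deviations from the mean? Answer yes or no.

yes

z = (94.1 − 27.73) / 20.16 = 3.29.
|z| = 3.29 > 3.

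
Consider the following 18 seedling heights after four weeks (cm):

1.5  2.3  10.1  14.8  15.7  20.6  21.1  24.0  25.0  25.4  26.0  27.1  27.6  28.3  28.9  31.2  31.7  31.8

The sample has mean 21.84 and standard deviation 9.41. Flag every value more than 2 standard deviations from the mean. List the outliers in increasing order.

Cutoffs at x̄ ± 2s: 21.84 ± 2·9.41 = [3.02, 40.66].
1.5: z = -2.16, |z| > 2 → outlier.
2.3: z = -2.08, |z| > 2 → outlier.
Every other value lies within [3.02, 40.66].

1.5, 2.3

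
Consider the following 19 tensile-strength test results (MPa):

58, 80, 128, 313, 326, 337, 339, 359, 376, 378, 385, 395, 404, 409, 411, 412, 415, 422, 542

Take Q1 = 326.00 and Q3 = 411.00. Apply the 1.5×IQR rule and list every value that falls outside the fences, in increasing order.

58, 80, 128, 542

IQR = Q3 − Q1 = 411.00 − 326.00 = 85.00.
Lower fence = Q1 − 1.5·IQR = 326.00 − 127.50 = 198.50.
Upper fence = Q3 + 1.5·IQR = 411.00 + 127.50 = 538.50.
58 < 198.50 → outlier.
80 < 198.50 → outlier.
128 < 198.50 → outlier.
542 > 538.50 → outlier.
All remaining values lie within [198.50, 538.50].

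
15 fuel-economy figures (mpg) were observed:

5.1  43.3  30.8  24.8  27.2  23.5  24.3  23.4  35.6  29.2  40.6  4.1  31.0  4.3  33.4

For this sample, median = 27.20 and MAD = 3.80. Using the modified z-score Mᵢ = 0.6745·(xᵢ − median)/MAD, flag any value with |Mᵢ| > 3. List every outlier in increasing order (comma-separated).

4.1, 4.3, 5.1

|Mᵢ| > 3 ⇔ |xᵢ − 27.20| > 3·3.80/0.6745 = 16.90.
So outliers lie outside [10.30, 44.10].
4.1: M = -4.10 → outlier.
4.3: M = -4.06 → outlier.
5.1: M = -3.92 → outlier.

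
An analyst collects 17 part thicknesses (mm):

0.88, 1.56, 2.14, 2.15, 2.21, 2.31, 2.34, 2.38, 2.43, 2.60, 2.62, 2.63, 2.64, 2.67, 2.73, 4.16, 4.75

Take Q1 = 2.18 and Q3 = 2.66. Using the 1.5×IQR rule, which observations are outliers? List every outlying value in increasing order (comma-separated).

0.88, 4.16, 4.75

IQR = Q3 − Q1 = 2.66 − 2.18 = 0.48.
Lower fence = Q1 − 1.5·IQR = 2.18 − 0.72 = 1.46.
Upper fence = Q3 + 1.5·IQR = 2.66 + 0.72 = 3.38.
0.88 < 1.46 → outlier.
4.16 > 3.38 → outlier.
4.75 > 3.38 → outlier.
All remaining values lie within [1.46, 3.38].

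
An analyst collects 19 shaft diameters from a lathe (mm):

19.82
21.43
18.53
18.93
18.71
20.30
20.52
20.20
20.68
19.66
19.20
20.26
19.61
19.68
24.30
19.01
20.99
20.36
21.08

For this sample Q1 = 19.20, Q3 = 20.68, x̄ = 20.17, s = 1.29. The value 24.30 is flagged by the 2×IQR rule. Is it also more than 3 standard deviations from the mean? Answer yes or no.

z = (24.30 − 20.17) / 1.29 = 3.20.
|z| = 3.20 > 3.

yes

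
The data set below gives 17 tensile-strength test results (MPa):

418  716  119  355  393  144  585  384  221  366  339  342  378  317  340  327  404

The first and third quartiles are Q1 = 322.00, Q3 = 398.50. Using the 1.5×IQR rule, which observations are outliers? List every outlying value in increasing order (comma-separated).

IQR = Q3 − Q1 = 398.50 − 322.00 = 76.50.
Lower fence = Q1 − 1.5·IQR = 322.00 − 114.75 = 207.25.
Upper fence = Q3 + 1.5·IQR = 398.50 + 114.75 = 513.25.
119 < 207.25 → outlier.
144 < 207.25 → outlier.
585 > 513.25 → outlier.
716 > 513.25 → outlier.
All remaining values lie within [207.25, 513.25].

119, 144, 585, 716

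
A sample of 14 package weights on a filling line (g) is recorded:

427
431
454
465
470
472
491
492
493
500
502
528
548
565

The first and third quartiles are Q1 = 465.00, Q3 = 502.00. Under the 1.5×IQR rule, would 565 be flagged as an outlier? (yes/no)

yes

IQR = Q3 − Q1 = 502.00 − 465.00 = 37.00.
Lower fence = Q1 − 1.5·IQR = 465.00 − 55.50 = 409.50.
Upper fence = Q3 + 1.5·IQR = 502.00 + 55.50 = 557.50.
565 lies above the upper fence.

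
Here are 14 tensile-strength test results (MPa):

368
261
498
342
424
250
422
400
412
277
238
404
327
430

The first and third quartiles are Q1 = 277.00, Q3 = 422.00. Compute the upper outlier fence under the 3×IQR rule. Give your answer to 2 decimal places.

857.00

IQR = Q3 − Q1 = 422.00 − 277.00 = 145.00.
Lower fence = Q1 − 3·IQR = 277.00 − 435.00 = -158.00.
Upper fence = Q3 + 3·IQR = 422.00 + 435.00 = 857.00.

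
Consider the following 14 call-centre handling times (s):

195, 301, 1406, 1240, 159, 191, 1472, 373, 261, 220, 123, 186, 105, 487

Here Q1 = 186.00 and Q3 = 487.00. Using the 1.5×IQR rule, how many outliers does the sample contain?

3

IQR = 301.00; fences at 186.00 − 451.50 = -265.50 and 487.00 + 451.50 = 938.50.
Outside the cutoffs: 1240, 1406, 1472.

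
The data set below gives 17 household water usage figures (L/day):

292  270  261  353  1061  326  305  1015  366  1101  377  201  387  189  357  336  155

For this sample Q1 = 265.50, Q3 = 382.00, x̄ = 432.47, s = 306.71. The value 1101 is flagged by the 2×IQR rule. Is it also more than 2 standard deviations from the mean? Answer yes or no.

yes

z = (1101 − 432.47) / 306.71 = 2.18.
|z| = 2.18 > 2.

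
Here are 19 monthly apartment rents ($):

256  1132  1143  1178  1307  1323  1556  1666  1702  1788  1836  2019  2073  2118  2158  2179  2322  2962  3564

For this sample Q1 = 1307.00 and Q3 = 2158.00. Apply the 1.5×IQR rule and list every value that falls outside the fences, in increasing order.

IQR = Q3 − Q1 = 2158.00 − 1307.00 = 851.00.
Lower fence = Q1 − 1.5·IQR = 1307.00 − 1276.50 = 30.50.
Upper fence = Q3 + 1.5·IQR = 2158.00 + 1276.50 = 3434.50.
3564 > 3434.50 → outlier.
All remaining values lie within [30.50, 3434.50].

3564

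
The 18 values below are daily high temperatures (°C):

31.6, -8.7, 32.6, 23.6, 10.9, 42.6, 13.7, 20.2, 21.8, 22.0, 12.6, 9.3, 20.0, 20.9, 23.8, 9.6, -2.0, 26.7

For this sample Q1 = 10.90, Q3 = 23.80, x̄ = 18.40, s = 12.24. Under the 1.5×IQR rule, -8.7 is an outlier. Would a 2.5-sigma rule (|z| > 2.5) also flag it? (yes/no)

z = (-8.7 − 18.40) / 12.24 = -2.21.
|z| = 2.21 ≤ 2.5.

no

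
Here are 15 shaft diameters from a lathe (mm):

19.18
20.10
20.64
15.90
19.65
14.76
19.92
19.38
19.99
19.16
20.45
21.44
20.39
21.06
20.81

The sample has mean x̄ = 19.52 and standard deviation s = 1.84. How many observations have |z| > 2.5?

1

Cutoffs: x̄ ± 2.5s = [14.92, 24.12].
Outside the cutoffs: 14.76.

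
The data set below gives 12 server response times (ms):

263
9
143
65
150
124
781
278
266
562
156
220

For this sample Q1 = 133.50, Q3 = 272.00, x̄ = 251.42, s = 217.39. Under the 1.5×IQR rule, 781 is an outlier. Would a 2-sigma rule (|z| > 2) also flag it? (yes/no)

z = (781 − 251.42) / 217.39 = 2.44.
|z| = 2.44 > 2.

yes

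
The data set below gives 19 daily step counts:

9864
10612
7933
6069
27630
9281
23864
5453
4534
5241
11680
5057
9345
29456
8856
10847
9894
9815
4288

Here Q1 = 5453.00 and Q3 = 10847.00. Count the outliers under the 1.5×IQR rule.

3

IQR = 5394.00; fences at 5453.00 − 8091.00 = -2638.00 and 10847.00 + 8091.00 = 18938.00.
Outside the cutoffs: 23864, 27630, 29456.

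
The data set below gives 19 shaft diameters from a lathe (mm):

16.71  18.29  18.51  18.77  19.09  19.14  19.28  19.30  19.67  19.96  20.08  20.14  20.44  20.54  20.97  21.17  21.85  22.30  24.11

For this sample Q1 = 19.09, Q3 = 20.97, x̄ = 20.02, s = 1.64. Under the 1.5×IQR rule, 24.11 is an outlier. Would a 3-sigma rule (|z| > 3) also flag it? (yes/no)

no

z = (24.11 − 20.02) / 1.64 = 2.49.
|z| = 2.49 ≤ 3.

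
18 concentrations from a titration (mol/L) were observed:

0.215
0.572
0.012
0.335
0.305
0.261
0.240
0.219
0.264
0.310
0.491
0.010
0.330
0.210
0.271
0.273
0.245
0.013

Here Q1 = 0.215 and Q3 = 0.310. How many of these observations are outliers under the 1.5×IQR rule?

IQR = 0.095; fences at 0.215 − 0.1425 = 0.0725 and 0.310 + 0.1425 = 0.4525.
Outside the cutoffs: 0.010, 0.012, 0.013, 0.491, 0.572.

5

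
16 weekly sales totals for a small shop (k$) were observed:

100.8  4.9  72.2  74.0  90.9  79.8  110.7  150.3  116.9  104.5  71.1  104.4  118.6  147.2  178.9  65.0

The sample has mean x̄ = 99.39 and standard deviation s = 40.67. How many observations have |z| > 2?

1

Cutoffs: x̄ ± 2s = [18.05, 180.73].
Outside the cutoffs: 4.9.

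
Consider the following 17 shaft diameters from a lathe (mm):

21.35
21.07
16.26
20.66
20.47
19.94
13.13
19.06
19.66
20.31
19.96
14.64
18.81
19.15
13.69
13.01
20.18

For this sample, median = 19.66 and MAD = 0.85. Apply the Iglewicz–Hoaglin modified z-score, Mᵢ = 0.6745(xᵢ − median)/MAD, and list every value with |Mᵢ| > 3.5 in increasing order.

|Mᵢ| > 3.5 ⇔ |xᵢ − 19.66| > 3.5·0.85/0.6745 = 4.41.
So outliers lie outside [15.25, 24.07].
13.01: M = -5.28 → outlier.
13.13: M = -5.18 → outlier.
13.69: M = -4.74 → outlier.
14.64: M = -3.98 → outlier.

13.01, 13.13, 13.69, 14.64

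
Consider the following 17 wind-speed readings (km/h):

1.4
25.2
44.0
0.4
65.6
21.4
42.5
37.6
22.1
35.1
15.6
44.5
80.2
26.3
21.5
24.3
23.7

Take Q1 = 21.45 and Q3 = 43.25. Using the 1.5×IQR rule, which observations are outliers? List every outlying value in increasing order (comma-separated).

IQR = Q3 − Q1 = 43.25 − 21.45 = 21.80.
Lower fence = Q1 − 1.5·IQR = 21.45 − 32.70 = -11.25.
Upper fence = Q3 + 1.5·IQR = 43.25 + 32.70 = 75.95.
80.2 > 75.95 → outlier.
All remaining values lie within [-11.25, 75.95].

80.2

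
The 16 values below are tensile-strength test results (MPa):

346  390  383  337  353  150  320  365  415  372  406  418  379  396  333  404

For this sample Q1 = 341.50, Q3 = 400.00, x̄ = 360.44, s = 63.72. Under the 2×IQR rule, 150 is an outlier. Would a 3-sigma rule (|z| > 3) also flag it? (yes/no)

z = (150 − 360.44) / 63.72 = -3.30.
|z| = 3.30 > 3.

yes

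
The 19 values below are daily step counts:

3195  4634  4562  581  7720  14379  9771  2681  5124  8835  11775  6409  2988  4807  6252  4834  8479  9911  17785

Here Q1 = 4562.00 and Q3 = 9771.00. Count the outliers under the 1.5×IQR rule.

IQR = 5209.00; fences at 4562.00 − 7813.50 = -3251.50 and 9771.00 + 7813.50 = 17584.50.
Outside the cutoffs: 17785.

1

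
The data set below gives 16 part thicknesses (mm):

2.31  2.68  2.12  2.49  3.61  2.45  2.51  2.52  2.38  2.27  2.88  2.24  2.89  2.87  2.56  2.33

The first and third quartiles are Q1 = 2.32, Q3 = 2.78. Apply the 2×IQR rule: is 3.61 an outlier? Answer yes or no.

no

IQR = Q3 − Q1 = 2.78 − 2.32 = 0.46.
Lower fence = Q1 − 2·IQR = 2.32 − 0.92 = 1.40.
Upper fence = Q3 + 2·IQR = 2.78 + 0.92 = 3.70.
3.61 lies within [1.40, 3.70].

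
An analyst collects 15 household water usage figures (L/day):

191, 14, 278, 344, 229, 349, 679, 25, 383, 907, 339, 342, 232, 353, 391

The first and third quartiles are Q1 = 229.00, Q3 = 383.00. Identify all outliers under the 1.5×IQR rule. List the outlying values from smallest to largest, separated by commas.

679, 907

IQR = Q3 − Q1 = 383.00 − 229.00 = 154.00.
Lower fence = Q1 − 1.5·IQR = 229.00 − 231.00 = -2.00.
Upper fence = Q3 + 1.5·IQR = 383.00 + 231.00 = 614.00.
679 > 614.00 → outlier.
907 > 614.00 → outlier.
All remaining values lie within [-2.00, 614.00].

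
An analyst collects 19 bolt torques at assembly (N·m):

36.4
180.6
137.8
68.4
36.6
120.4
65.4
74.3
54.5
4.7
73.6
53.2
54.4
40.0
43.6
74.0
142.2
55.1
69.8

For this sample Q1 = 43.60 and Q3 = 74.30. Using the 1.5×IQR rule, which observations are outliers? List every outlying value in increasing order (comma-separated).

120.4, 137.8, 142.2, 180.6

IQR = Q3 − Q1 = 74.30 − 43.60 = 30.70.
Lower fence = Q1 − 1.5·IQR = 43.60 − 46.05 = -2.45.
Upper fence = Q3 + 1.5·IQR = 74.30 + 46.05 = 120.35.
120.4 > 120.35 → outlier.
137.8 > 120.35 → outlier.
142.2 > 120.35 → outlier.
180.6 > 120.35 → outlier.
All remaining values lie within [-2.45, 120.35].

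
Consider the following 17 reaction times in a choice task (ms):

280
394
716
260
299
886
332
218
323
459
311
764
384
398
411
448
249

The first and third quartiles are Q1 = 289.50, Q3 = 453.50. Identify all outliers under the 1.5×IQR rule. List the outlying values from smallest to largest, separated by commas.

716, 764, 886

IQR = Q3 − Q1 = 453.50 − 289.50 = 164.00.
Lower fence = Q1 − 1.5·IQR = 289.50 − 246.00 = 43.50.
Upper fence = Q3 + 1.5·IQR = 453.50 + 246.00 = 699.50.
716 > 699.50 → outlier.
764 > 699.50 → outlier.
886 > 699.50 → outlier.
All remaining values lie within [43.50, 699.50].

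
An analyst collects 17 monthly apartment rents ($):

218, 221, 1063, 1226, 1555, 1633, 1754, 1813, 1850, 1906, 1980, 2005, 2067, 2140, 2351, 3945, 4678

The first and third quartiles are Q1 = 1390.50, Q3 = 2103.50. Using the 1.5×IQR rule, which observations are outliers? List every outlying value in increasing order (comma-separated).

IQR = Q3 − Q1 = 2103.50 − 1390.50 = 713.00.
Lower fence = Q1 − 1.5·IQR = 1390.50 − 1069.50 = 321.00.
Upper fence = Q3 + 1.5·IQR = 2103.50 + 1069.50 = 3173.00.
218 < 321.00 → outlier.
221 < 321.00 → outlier.
3945 > 3173.00 → outlier.
4678 > 3173.00 → outlier.
All remaining values lie within [321.00, 3173.00].

218, 221, 3945, 4678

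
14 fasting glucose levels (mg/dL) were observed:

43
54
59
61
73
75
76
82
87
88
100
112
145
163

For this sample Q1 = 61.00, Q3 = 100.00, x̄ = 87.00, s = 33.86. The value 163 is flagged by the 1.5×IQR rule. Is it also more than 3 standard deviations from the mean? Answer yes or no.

z = (163 − 87.00) / 33.86 = 2.24.
|z| = 2.24 ≤ 3.

no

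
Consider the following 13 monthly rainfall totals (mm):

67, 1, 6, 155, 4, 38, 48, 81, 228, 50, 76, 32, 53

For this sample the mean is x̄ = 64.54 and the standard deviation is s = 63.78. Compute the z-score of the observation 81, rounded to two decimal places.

0.26

z = (81 − 64.54) / 63.78 = 0.26.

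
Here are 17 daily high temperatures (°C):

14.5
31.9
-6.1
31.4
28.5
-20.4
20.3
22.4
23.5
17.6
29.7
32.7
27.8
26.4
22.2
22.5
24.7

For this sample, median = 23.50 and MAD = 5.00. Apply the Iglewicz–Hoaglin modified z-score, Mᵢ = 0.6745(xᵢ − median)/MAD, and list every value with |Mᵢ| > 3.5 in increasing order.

-20.4, -6.1

|Mᵢ| > 3.5 ⇔ |xᵢ − 23.50| > 3.5·5.00/0.6745 = 25.95.
So outliers lie outside [-2.45, 49.45].
-20.4: M = -5.92 → outlier.
-6.1: M = -3.99 → outlier.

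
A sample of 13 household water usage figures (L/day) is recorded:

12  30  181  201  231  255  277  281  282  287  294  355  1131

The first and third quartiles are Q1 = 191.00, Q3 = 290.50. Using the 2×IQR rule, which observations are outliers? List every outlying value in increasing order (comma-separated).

1131

IQR = Q3 − Q1 = 290.50 − 191.00 = 99.50.
Lower fence = Q1 − 2·IQR = 191.00 − 199.00 = -8.00.
Upper fence = Q3 + 2·IQR = 290.50 + 199.00 = 489.50.
1131 > 489.50 → outlier.
All remaining values lie within [-8.00, 489.50].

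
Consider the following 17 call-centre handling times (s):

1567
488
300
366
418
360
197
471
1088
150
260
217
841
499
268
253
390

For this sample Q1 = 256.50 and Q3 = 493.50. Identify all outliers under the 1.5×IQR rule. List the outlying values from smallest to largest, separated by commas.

1088, 1567

IQR = Q3 − Q1 = 493.50 − 256.50 = 237.00.
Lower fence = Q1 − 1.5·IQR = 256.50 − 355.50 = -99.00.
Upper fence = Q3 + 1.5·IQR = 493.50 + 355.50 = 849.00.
1088 > 849.00 → outlier.
1567 > 849.00 → outlier.
All remaining values lie within [-99.00, 849.00].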